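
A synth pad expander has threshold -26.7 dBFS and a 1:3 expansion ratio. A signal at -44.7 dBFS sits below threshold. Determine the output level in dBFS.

-80.7 dBFS

Undershoot = (-26.7) − (-44.7) = 18 dB.
At 1:3, that expands to 54 dB under threshold.
Output = -26.7 − 54 = -80.7 dBFS.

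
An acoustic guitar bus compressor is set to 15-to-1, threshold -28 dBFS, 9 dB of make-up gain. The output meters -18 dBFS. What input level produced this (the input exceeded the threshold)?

Remove make-up: -18 − 9 = -27 dBFS.
Post-compression overshoot = -27 − (-28) = 1 dB.
Before 15:1 compression the overshoot was 1 × 15 = 15 dB, so input = -28 + 15 = -13 dBFS.

-13 dBFS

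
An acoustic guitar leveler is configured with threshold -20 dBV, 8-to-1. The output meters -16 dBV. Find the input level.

That's 4 dB above the -20 dBV threshold.
Input overshoot = R × output overshoot = 32 dB → input = -20 + 32 = 12 dBV.

12 dBV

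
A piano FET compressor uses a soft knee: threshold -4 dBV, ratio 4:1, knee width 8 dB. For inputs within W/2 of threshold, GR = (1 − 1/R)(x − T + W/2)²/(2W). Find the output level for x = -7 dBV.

x − T + W/2 = -7 − (-4) + 4 = 1.
GR = (1 − 1/4) × 1² / 16 = 0.75 × 1 / 16 = 0.046875 dB.
Output = -7 − 0.046875 = -7.046875 dBV.

-7.046875 dBV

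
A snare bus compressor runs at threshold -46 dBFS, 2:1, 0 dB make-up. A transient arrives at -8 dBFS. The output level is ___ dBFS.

-27 dBFS

Overshoot: -8 − (-46) = 38 dB.
2:1 compression reduces that to 38/2 = 19 dB over.
That puts the output at -27 dBFS.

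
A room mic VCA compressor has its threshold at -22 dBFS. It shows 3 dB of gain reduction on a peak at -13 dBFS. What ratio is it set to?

Input overshoot = -13 − (-22) = 9 dB.
Output overshoot = 9 − 3 = 6 dB.
Ratio = input overshoot / output overshoot = 9 / 6 = 1.5.

1.5:1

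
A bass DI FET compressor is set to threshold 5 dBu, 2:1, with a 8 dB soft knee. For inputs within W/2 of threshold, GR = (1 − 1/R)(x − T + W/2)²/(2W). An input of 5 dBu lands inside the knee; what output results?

x − T + W/2 = 5 − 5 + 4 = 4.
GR = (1 − 1/2) × 4² / 16 = 0.5 × 16 / 16 = 0.5 dB.
Output = 5 − 0.5 = 4.5 dBu.

4.5 dBu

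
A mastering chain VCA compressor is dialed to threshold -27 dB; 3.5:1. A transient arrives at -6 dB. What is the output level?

-21 dB

-6 dB sits 21 dB over threshold.
3.5:1 compression reduces that to 21/3.5 = 6 dB over.
That puts the output at -21 dB.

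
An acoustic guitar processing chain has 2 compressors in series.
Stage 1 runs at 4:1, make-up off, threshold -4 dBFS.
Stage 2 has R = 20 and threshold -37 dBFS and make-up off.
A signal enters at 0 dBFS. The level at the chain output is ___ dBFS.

Stage 1: overshoot 4 dB → 4/4 = 1 dB → -3 dBFS.
Stage 2: overshoot 34 dB → 34/20 = 1.7 dB → -35.3 dBFS.

-35.3 dBFS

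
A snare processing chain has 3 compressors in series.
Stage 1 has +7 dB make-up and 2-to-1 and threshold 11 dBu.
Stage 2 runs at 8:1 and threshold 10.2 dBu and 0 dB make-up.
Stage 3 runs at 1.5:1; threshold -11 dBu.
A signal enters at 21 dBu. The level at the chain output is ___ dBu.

Stage 1: 10 dB above 11 dBu, reduced 2:1 to 5 dB above → 16 dBu; +7 dB make-up → 23 dBu.
Stage 2: 12.8 dB above 10.2 dBu, reduced 8:1 to 1.6 dB above → 11.8 dBu.
Stage 3: overshoot 22.8 dB → 22.8/1.5 = 15.2 dB → 4.2 dBu.

4.2 dBu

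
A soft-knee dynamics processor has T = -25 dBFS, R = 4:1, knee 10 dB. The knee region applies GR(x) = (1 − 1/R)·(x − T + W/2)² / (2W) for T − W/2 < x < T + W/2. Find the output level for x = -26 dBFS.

x − T + W/2 = -26 − (-25) + 5 = 4.
GR = (1 − 1/4) × 4² / 20 = 0.75 × 16 / 20 = 0.6 dB.
Output = -26 − 0.6 = -26.6 dBFS.

-26.6 dBFS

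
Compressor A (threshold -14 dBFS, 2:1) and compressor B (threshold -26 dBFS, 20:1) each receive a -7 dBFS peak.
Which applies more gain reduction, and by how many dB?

A: 7 dB over, compressed to 3.5 dB over, so 3.5 dB of GR.
B: 19 dB over, compressed to 0.95 dB over, so 18.05 dB of GR.
B applies 14.55 dB more gain reduction.

B, by 14.55 dB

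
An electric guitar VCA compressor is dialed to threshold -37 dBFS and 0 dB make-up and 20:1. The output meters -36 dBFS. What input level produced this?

The compressed level sits -36 − (-37) = 1 dB over threshold.
Before 20:1 compression the overshoot was 1 × 20 = 20 dB, so input = -37 + 20 = -17 dBFS.

-17 dBFS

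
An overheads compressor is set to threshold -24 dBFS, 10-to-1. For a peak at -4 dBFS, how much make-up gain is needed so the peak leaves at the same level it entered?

Overshoot 20 dB → 20/10 = 2 dB after compression, so the compressed level is -24 + 2 = -22 dBFS.
Make-up = target − compressed = -4 − (-22) = 18 dB.

18 dB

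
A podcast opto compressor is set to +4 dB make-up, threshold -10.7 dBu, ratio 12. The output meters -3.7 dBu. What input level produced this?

25.3 dBu

Before make-up, the level was -3.7 − 4 = -7.7 dBu.
That's 3 dB above the -10.7 dBu threshold.
Before 12:1 compression the overshoot was 3 × 12 = 36 dB, so input = -10.7 + 36 = 25.3 dBu.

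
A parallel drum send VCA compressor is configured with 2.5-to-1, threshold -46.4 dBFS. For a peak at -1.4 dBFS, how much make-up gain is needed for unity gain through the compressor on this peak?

27 dB

Without make-up, output = threshold + overshoot/2.5 = -46.4 + 18 = -28.4 dBFS.
Gap to target: 27 dB.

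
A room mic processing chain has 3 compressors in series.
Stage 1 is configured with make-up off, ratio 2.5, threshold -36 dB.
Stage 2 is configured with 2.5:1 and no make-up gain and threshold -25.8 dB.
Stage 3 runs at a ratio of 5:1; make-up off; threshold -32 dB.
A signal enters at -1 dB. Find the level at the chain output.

-30.456 dB

Stage 1: -1 dB is 35 dB over -36 dB; at 2.5:1 that becomes 14 dB over, giving -22 dB.
Stage 2: overshoot 3.8 dB → 3.8/2.5 = 1.52 dB → -24.28 dB.
Stage 3: 7.72 dB above -32 dB, reduced 5:1 to 1.544 dB above → -30.456 dB.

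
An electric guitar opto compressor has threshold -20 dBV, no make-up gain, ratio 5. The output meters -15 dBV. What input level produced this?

Post-compression overshoot = -15 − (-20) = 5 dB.
Undo the ratio: input overshoot = 5 × 5 = 25 dB, giving input = 5 dBV.

5 dBV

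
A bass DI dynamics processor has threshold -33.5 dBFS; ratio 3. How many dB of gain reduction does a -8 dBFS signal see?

Overshoot = -8 − (-33.5) = 25.5 dB.
After 3:1 compression the overshoot becomes 25.5/3 = 8.5 dB.
Gain reduction = 25.5 − 8.5 = 17 dB.

17 dB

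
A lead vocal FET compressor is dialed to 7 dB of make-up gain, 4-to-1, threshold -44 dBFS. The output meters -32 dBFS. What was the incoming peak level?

Remove make-up: -32 − 7 = -39 dBFS.
That's 5 dB above the -44 dBFS threshold.
Input overshoot = R × output overshoot = 20 dB → input = -44 + 20 = -24 dBFS.

-24 dBFS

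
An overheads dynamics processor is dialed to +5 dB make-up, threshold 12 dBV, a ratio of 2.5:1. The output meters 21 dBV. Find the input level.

Stripping the +5 dB make-up gives 16 dBV at the gain stage.
That's 4 dB above the 12 dBV threshold.
Input overshoot = R × output overshoot = 10 dB → input = 12 + 10 = 22 dBV.

22 dBV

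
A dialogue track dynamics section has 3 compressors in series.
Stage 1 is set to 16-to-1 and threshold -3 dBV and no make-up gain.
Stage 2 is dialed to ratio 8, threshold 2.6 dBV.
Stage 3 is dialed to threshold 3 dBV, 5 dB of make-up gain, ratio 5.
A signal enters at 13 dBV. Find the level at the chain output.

3 dBV

Stage 1: 13 dBV is 16 dB over -3 dBV; at 16:1 that becomes 1 dB over, giving -2 dBV.
Stage 2: below threshold (-2 ≤ 2.6); passes unchanged; output -2 dBV.
Stage 3: -2 dBV is at or below the 3 dBV threshold — no compression; make-up brings it to 3 dBV.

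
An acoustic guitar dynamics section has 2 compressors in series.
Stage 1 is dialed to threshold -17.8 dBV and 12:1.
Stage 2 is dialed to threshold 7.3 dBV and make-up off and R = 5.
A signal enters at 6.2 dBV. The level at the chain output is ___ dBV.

-15.8 dBV

Stage 1: overshoot 24 dB → 24/12 = 2 dB → -15.8 dBV.
Stage 2: -15.8 dBV is at or below the 7.3 dBV threshold — no compression; output -15.8 dBV.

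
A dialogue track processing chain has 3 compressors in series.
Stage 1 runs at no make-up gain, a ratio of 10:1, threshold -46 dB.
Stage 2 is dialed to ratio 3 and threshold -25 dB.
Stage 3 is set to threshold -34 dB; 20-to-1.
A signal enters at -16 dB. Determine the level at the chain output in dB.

Stage 1: -16 dB is 30 dB over -46 dB; at 10:1 that becomes 3 dB over, giving -43 dB.
Stage 2: -43 dB ≤ -25 dB, so stage 2 doesn't engage; output -43 dB.
Stage 3: -43 dB ≤ -34 dB, so stage 3 doesn't engage; output -43 dB.

-43 dB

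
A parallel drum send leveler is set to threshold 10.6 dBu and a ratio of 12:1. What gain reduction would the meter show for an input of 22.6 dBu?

11 dB

22.6 dBu exceeds the threshold by 12 dB.
At 12:1, output sits 12/12 = 1 dB above threshold.
So the signal is attenuated by 12 − 1 = 11 dB.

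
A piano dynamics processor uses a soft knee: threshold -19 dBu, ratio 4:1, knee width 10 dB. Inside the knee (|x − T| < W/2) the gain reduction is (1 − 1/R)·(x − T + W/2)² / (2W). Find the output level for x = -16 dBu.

x − T + W/2 = -16 − (-19) + 5 = 8.
GR = (1 − 1/4) × 8² / 20 = 0.75 × 64 / 20 = 2.4 dB.
Output = -16 − 2.4 = -18.4 dBu.

-18.4 dBu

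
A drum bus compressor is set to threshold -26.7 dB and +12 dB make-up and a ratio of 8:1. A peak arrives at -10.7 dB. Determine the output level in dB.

-12.7 dB

The input is 16 dB above the -26.7 dB threshold.
8:1 compression reduces that to 16/8 = 2 dB over.
Output = -26.7 + 2 = -24.7 dB; make-up adds 12 dB, giving -12.7 dB.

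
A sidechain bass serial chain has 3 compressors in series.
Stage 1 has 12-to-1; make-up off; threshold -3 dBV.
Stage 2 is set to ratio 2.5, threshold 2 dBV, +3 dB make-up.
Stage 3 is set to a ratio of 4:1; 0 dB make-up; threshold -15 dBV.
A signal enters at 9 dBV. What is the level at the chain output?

Stage 1: 9 dBV is 12 dB over -3 dBV; at 12:1 that becomes 1 dB over, giving -2 dBV.
Stage 2: -2 dBV is at or below the 2 dBV threshold — no compression; make-up brings it to 1 dBV.
Stage 3: overshoot 16 dB → 16/4 = 4 dB → -11 dBV.

-11 dBV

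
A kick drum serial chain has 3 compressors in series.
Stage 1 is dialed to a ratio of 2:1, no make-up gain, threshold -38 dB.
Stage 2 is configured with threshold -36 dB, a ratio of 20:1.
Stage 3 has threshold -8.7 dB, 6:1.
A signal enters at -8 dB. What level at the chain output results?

-35.35 dB

Stage 1: 30 dB above -38 dB, reduced 2:1 to 15 dB above → -23 dB.
Stage 2: -23 dB is 13 dB over -36 dB; at 20:1 that becomes 0.65 dB over, giving -35.35 dB.
Stage 3: -35.35 dB is at or below the -8.7 dB threshold — no compression; output -35.35 dB.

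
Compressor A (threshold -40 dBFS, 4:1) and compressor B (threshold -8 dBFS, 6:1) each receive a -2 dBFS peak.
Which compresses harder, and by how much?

A: GR = 38 − 38/4 = 28.5 dB.
B: GR = 6 − 6/6 = 5 dB.
A reduces 23.5 dB more.

A, by 23.5 dB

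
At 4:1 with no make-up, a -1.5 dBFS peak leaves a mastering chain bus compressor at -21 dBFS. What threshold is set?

-27.5 dBFS

Input is 26 dB above T (since output overshoot × R = input overshoot: (-21 − T)·4 = -1.5 − T gives T = -27.5 dBFS).
Check: -27.5 + (-1.5 − (-27.5))/4 = -27.5 + 6.5 = -21 dBFS. ✓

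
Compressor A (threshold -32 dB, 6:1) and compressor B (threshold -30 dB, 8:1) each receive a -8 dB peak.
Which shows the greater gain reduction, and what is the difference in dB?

A, by 0.75 dB

A: GR = 24 − 24/6 = 20 dB.
B: GR = 22 − 22/8 = 19.25 dB.
A reduces 0.75 dB more.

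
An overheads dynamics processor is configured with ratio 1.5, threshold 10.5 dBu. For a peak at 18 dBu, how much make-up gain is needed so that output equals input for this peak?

2.5 dB

The peak compresses to 10.5 + 7.5/1.5 = 15.5 dBu.
To reach 18 dBu requires 18 − 15.5 = 2.5 dB of make-up.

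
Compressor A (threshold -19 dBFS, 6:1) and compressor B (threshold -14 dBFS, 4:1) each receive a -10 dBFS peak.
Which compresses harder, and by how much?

A, by 4.5 dB

A: 9 dB over, compressed to 1.5 dB over, so 7.5 dB of GR.
B: 4 dB over, compressed to 1 dB over, so 3 dB of GR.
A reduces 4.5 dB more.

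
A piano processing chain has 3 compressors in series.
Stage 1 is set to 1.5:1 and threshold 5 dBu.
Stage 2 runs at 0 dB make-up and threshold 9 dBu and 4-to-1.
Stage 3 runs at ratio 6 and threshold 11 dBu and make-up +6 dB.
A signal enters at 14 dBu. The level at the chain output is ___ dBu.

15.5 dBu

Stage 1: 14 dBu is 9 dB over 5 dBu; at 1.5:1 that becomes 6 dB over, giving 11 dBu.
Stage 2: 11 dBu is 2 dB over 9 dBu; at 4:1 that becomes 0.5 dB over, giving 9.5 dBu.
Stage 3: below threshold (9.5 ≤ 11); passes unchanged; make-up brings it to 15.5 dBu.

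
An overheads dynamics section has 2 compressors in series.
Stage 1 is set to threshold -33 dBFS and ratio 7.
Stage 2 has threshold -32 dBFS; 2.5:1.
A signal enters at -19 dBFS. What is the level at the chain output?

Stage 1: -19 dBFS is 14 dB over -33 dBFS; at 7:1 that becomes 2 dB over, giving -31 dBFS.
Stage 2: -31 dBFS is 1 dB over -32 dBFS; at 2.5:1 that becomes 0.4 dB over, giving -31.6 dBFS.

-31.6 dBFS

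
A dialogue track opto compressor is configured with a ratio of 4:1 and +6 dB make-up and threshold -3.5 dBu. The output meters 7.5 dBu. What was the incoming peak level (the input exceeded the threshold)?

Before make-up, the level was 7.5 − 6 = 1.5 dBu.
Post-compression overshoot = 1.5 − (-3.5) = 5 dB.
Before 4:1 compression the overshoot was 5 × 4 = 20 dB, so input = -3.5 + 20 = 16.5 dBu.

16.5 dBu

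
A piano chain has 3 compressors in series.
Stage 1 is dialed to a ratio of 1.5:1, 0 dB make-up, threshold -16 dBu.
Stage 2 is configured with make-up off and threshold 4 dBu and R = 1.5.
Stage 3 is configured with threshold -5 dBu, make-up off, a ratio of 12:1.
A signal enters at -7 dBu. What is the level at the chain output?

Stage 1: overshoot 9 dB → 9/1.5 = 6 dB → -10 dBu.
Stage 2: -10 dBu is at or below the 4 dBu threshold — no compression; output -10 dBu.
Stage 3: -10 dBu is at or below the -5 dBu threshold — no compression; output -10 dBu.

-10 dBu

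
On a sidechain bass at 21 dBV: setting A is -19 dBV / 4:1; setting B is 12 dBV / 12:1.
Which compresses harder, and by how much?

A, by 21.75 dB

A: 40 dB over, compressed to 10 dB over, so 30 dB of GR.
B: 9 dB over, compressed to 0.75 dB over, so 8.25 dB of GR.
A applies 21.75 dB more gain reduction.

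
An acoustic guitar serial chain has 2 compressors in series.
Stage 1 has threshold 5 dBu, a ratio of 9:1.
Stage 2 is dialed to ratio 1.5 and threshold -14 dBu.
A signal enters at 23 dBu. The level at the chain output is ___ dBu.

0 dBu

Stage 1: 18 dB above 5 dBu, reduced 9:1 to 2 dB above → 7 dBu.
Stage 2: 21 dB above -14 dBu, reduced 1.5:1 to 14 dB above → 0 dBu.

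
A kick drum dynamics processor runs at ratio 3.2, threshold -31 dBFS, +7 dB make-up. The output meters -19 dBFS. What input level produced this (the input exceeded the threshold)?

Before make-up, the level was -19 − 7 = -26 dBFS.
That's 5 dB above the -31 dBFS threshold.
Input overshoot = R × output overshoot = 16 dB → input = -31 + 16 = -15 dBFS.

-15 dBFS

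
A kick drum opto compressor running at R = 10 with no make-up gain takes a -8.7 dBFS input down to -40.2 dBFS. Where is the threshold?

-43.7 dBFS

Gain reduction = -8.7 − (-40.2) = 31.5 dB; output overshoot = GR / (R − 1) = 31.5 / 9 = 3.5 dB.
Threshold = output − output overshoot = -40.2 − 3.5 = -43.7 dBFS.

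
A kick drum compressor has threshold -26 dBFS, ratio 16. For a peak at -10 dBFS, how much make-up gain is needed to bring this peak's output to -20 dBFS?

Overshoot 16 dB → 16/16 = 1 dB after compression, so the compressed level is -26 + 1 = -25 dBFS.
Make-up = target − compressed = -20 − (-25) = 5 dB.

5 dB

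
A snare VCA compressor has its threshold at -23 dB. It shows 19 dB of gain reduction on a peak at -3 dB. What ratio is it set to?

Input overshoot = -3 − (-23) = 20 dB.
Output overshoot = 20 − 19 = 1 dB.
Ratio = input overshoot / output overshoot = 20 / 1 = 20.

20:1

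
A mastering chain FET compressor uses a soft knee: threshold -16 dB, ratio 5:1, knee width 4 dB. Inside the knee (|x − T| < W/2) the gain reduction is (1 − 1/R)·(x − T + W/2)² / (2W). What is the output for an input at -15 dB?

x − T + W/2 = -15 − (-16) + 2 = 3.
GR = (1 − 1/5) × 3² / 8 = 0.8 × 9 / 8 = 0.9 dB.
Output = -15 − 0.9 = -15.9 dB.

-15.9 dB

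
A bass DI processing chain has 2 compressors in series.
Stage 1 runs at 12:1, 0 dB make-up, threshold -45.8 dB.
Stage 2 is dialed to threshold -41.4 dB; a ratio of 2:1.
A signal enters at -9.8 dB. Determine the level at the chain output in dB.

-42.8 dB

Stage 1: overshoot 36 dB → 36/12 = 3 dB → -42.8 dB.
Stage 2: below threshold (-42.8 ≤ -41.4); passes unchanged; output -42.8 dB.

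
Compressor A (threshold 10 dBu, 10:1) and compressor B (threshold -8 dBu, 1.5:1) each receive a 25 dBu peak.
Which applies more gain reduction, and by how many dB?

A: overshoot 15 dB → output overshoot 1.5 dB → GR 13.5 dB.
B: overshoot 33 dB → output overshoot 22 dB → GR 11 dB.
Difference: 2.5 dB in favour of A.

A, by 2.5 dB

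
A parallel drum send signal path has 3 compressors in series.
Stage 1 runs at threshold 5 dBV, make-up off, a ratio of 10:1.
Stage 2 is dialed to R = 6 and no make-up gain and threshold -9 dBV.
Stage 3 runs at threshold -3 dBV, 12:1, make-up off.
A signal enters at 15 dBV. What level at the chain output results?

-6.5 dBV

Stage 1: 10 dB above 5 dBV, reduced 10:1 to 1 dB above → 6 dBV.
Stage 2: overshoot 15 dB → 15/6 = 2.5 dB → -6.5 dBV.
Stage 3: -6.5 dBV ≤ -3 dBV, so stage 3 doesn't engage; output -6.5 dBV.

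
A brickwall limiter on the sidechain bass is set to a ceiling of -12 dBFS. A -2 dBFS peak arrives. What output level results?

-12 dBFS

The limiter clamps the peak to its -12 dBFS ceiling.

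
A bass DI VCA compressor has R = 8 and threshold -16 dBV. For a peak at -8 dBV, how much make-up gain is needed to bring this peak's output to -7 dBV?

Without make-up, output = threshold + overshoot/8 = -16 + 1 = -15 dBV.
Gap to target: 8 dB.

8 dB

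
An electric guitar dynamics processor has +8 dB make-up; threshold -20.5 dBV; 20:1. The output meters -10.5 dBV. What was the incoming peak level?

Stripping the +8 dB make-up gives -18.5 dBV at the gain stage.
The compressed level sits -18.5 − (-20.5) = 2 dB over threshold.
Before 20:1 compression the overshoot was 2 × 20 = 40 dB, so input = -20.5 + 40 = 19.5 dBV.

19.5 dBV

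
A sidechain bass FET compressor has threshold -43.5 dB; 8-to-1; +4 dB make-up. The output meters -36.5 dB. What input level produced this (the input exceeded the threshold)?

-19.5 dB

Remove make-up: -36.5 − 4 = -40.5 dB.
The compressed level sits -40.5 − (-43.5) = 3 dB over threshold.
Before 8:1 compression the overshoot was 3 × 8 = 24 dB, so input = -43.5 + 24 = -19.5 dB.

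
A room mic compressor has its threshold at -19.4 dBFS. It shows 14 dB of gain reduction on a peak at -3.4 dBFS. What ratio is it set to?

8:1

Input overshoot = -3.4 − (-19.4) = 16 dB.
Output overshoot = 16 − 14 = 2 dB.
Ratio = input overshoot / output overshoot = 16 / 2 = 8.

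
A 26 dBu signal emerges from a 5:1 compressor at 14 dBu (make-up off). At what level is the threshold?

11 dBu

Input is 15 dB above T (since output overshoot × R = input overshoot: (14 − T)·5 = 26 − T gives T = 11 dBu).
Check: 11 + (26 − 11)/5 = 11 + 3 = 14 dBu. ✓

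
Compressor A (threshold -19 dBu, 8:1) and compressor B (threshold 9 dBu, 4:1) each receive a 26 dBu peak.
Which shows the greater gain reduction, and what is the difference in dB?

A, by 26.625 dB

A: GR = 45 − 45/8 = 39.375 dB.
B: GR = 17 − 17/4 = 12.75 dB.
Difference: 26.625 dB in favour of A.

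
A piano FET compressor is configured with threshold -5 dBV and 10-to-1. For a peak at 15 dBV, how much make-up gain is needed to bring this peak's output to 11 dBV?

Without make-up, output = threshold + overshoot/10 = -5 + 2 = -3 dBV.
Gap to target: 14 dB.

14 dB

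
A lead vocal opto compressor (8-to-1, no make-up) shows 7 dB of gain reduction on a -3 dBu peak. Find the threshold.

Let T be the threshold. Output overshoot = (input overshoot)/R, so -10 − T = (-3 − T)/8.
8·(-10 − T) = -3 − T → 7·T = -80 − (-3) = -77.
T = -77/7 = -11 dBu.

-11 dBu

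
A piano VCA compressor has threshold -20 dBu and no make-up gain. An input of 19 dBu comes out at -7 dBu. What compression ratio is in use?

3:1

Input overshoot = 19 − (-20) = 39 dB; output overshoot = -7 − (-20) = 13 dB.
Ratio = 39 / 13 = 3.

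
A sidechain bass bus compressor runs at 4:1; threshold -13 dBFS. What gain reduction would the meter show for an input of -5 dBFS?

Overshoot = -5 − (-13) = 8 dB.
After 4:1 compression the overshoot becomes 8/4 = 2 dB.
GR = overshoot in − overshoot out = 8 − 2 = 6 dB.

6 dB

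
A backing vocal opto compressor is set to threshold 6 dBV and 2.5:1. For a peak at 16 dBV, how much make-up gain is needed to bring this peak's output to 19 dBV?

9 dB

The peak compresses to 6 + 10/2.5 = 10 dBV.
To reach 19 dBV requires 19 − 10 = 9 dB of make-up.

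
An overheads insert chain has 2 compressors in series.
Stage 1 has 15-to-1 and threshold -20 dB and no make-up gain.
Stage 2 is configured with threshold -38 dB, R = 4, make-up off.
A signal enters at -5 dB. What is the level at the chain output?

Stage 1: overshoot 15 dB → 15/15 = 1 dB → -19 dB.
Stage 2: 19 dB above -38 dB, reduced 4:1 to 4.75 dB above → -33.25 dB.

-33.25 dB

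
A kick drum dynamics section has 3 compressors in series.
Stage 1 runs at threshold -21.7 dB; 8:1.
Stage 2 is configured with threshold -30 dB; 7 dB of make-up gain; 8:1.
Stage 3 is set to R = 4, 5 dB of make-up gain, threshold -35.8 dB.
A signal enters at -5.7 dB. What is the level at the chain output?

-27.278125 dB

Stage 1: overshoot 16 dB → 16/8 = 2 dB → -19.7 dB.
Stage 2: 10.3 dB above -30 dB, reduced 8:1 to 1.2875 dB above → -28.7125 dB; +7 dB make-up → -21.7125 dB.
Stage 3: overshoot 14.0875 dB → 14.0875/4 = 3.521875 dB → -32.278125 dB; +5 dB make-up → -27.278125 dB.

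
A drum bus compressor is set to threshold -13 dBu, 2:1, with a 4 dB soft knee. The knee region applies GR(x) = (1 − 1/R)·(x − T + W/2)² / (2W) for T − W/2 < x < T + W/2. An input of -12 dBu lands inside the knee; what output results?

x − T + W/2 = -12 − (-13) + 2 = 3.
GR = (1 − 1/2) × 3² / 8 = 0.5 × 9 / 8 = 0.5625 dB.
Output = -12 − 0.5625 = -12.5625 dBu.

-12.5625 dBu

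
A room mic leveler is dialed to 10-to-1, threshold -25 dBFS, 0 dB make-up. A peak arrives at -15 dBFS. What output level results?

Overshoot: -15 − (-25) = 10 dB.
The 10 dB excess becomes 1 dB after 10:1 reduction.
Output = -25 + 1 = -24 dBFS.

-24 dBFS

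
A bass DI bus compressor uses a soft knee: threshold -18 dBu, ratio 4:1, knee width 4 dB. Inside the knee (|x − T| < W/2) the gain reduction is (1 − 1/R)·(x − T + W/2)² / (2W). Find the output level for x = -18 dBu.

x − T + W/2 = -18 − (-18) + 2 = 2.
GR = (1 − 1/4) × 2² / 8 = 0.75 × 4 / 8 = 0.375 dB.
Output = -18 − 0.375 = -18.375 dBu.

-18.375 dBu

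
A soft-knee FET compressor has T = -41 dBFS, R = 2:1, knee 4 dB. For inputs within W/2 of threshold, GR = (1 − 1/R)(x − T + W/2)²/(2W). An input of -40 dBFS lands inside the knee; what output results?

x − T + W/2 = -40 − (-41) + 2 = 3.
GR = (1 − 1/2) × 3² / 8 = 0.5 × 9 / 8 = 0.5625 dB.
Output = -40 − 0.5625 = -40.5625 dBFS.

-40.5625 dBFS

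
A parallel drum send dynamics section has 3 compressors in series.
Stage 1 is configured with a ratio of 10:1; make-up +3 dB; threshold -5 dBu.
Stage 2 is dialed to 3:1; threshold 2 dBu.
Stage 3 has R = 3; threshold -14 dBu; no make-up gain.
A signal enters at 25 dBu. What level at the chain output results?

-9 dBu

Stage 1: 25 dBu is 30 dB over -5 dBu; at 10:1 that becomes 3 dB over, giving -2 dBu; +3 dB make-up → 1 dBu.
Stage 2: below threshold (1 ≤ 2); passes unchanged; output 1 dBu.
Stage 3: 15 dB above -14 dBu, reduced 3:1 to 5 dB above → -9 dBu.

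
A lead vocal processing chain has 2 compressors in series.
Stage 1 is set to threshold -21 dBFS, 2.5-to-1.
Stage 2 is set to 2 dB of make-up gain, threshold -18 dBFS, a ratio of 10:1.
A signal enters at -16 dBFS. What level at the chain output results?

Stage 1: -16 dBFS is 5 dB over -21 dBFS; at 2.5:1 that becomes 2 dB over, giving -19 dBFS.
Stage 2: -19 dBFS ≤ -18 dBFS, so stage 2 doesn't engage; make-up brings it to -17 dBFS.

-17 dBFS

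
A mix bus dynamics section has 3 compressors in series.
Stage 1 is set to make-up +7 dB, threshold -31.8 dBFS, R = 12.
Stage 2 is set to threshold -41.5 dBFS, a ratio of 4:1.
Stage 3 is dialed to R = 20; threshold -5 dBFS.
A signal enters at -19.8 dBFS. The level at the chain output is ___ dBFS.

-37.075 dBFS

Stage 1: overshoot 12 dB → 12/12 = 1 dB → -30.8 dBFS; +7 dB make-up → -23.8 dBFS.
Stage 2: overshoot 17.7 dB → 17.7/4 = 4.425 dB → -37.075 dBFS.
Stage 3: below threshold (-37.075 ≤ -5); passes unchanged; output -37.075 dBFS.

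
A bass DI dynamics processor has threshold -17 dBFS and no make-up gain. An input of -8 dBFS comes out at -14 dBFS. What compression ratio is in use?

Input overshoot = -8 − (-17) = 9 dB; output overshoot = -14 − (-17) = 3 dB.
Ratio = 9 / 3 = 3.

3:1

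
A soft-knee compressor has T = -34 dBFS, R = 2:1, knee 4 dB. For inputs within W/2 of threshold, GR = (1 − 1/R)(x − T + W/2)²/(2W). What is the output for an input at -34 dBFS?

-34.25 dBFS

x − T + W/2 = -34 − (-34) + 2 = 2.
GR = (1 − 1/2) × 2² / 8 = 0.5 × 4 / 8 = 0.25 dB.
Output = -34 − 0.25 = -34.25 dBFS.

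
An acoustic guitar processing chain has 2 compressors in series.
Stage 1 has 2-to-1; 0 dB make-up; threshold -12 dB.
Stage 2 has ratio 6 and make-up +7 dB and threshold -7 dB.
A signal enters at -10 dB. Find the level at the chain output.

-4 dB

Stage 1: overshoot 2 dB → 2/2 = 1 dB → -11 dB.
Stage 2: -11 dB is at or below the -7 dB threshold — no compression; make-up brings it to -4 dB.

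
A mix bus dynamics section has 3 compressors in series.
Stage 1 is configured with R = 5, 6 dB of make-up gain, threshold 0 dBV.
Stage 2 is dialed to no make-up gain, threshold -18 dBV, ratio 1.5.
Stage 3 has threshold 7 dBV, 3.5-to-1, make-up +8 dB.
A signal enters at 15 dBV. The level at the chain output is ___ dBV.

Stage 1: 15 dBV is 15 dB over 0 dBV; at 5:1 that becomes 3 dB over, giving 3 dBV; +6 dB make-up → 9 dBV.
Stage 2: 27 dB above -18 dBV, reduced 1.5:1 to 18 dB above → 0 dBV.
Stage 3: 0 dBV ≤ 7 dBV, so stage 3 doesn't engage; make-up brings it to 8 dBV.

8 dBV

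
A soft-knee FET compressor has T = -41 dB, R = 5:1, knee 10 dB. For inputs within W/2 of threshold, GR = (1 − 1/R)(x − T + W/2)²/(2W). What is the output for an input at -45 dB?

-45.04 dB

x − T + W/2 = -45 − (-41) + 5 = 1.
GR = (1 − 1/5) × 1² / 20 = 0.8 × 1 / 20 = 0.04 dB.
Output = -45 − 0.04 = -45.04 dB.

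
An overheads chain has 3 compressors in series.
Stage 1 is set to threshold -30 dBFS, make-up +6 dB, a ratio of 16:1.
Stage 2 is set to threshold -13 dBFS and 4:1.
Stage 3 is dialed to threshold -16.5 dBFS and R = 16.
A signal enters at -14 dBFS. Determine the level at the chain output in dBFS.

Stage 1: -14 dBFS is 16 dB over -30 dBFS; at 16:1 that becomes 1 dB over, giving -29 dBFS; +6 dB make-up → -23 dBFS.
Stage 2: -23 dBFS ≤ -13 dBFS, so stage 2 doesn't engage; output -23 dBFS.
Stage 3: below threshold (-23 ≤ -16.5); passes unchanged; output -23 dBFS.

-23 dBFS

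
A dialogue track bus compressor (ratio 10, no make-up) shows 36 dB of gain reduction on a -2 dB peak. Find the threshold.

-42 dB

Let T be the threshold. Output overshoot = (input overshoot)/R, so -38 − T = (-2 − T)/10.
10·(-38 − T) = -2 − T → 9·T = -380 − (-2) = -378.
T = -378/9 = -42 dB.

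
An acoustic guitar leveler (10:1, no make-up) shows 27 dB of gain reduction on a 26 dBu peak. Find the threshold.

Gain reduction = 26 − (-1) = 27 dB; output overshoot = GR / (R − 1) = 27 / 9 = 3 dB.
Threshold = output − output overshoot = -1 − 3 = -4 dBu.

-4 dBu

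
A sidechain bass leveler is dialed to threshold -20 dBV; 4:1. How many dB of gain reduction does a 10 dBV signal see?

22.5 dB

The signal is 30 dB above threshold.
At 4:1, output sits 30/4 = 7.5 dB above threshold.
GR = overshoot in − overshoot out = 30 − 7.5 = 22.5 dB.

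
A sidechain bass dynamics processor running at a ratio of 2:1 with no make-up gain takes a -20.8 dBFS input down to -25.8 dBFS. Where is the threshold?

-30.8 dBFS

Gain reduction = -20.8 − (-25.8) = 5 dB; output overshoot = GR / (R − 1) = 5 / 1 = 5 dB.
Threshold = output − output overshoot = -25.8 − 5 = -30.8 dBFS.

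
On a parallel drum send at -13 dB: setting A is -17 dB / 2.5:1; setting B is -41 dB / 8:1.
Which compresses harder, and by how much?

A: overshoot 4 dB → output overshoot 1.6 dB → GR 2.4 dB.
B: overshoot 28 dB → output overshoot 3.5 dB → GR 24.5 dB.
B reduces 22.1 dB more.

B, by 22.1 dB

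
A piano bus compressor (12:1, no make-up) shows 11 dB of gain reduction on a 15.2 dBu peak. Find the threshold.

Gain reduction = 15.2 − 4.2 = 11 dB; output overshoot = GR / (R − 1) = 11 / 11 = 1 dB.
Threshold = output − output overshoot = 4.2 − 1 = 3.2 dBu.

3.2 dBu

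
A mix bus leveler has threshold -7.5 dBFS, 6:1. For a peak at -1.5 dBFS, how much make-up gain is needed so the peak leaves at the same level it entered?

Without make-up, output = threshold + overshoot/6 = -7.5 + 1 = -6.5 dBFS.
Gap to target: 5 dB.

5 dB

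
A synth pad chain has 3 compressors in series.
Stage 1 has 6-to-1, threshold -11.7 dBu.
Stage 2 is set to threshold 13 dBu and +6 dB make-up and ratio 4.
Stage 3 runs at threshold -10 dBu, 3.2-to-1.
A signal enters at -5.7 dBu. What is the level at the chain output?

Stage 1: -5.7 dBu is 6 dB over -11.7 dBu; at 6:1 that becomes 1 dB over, giving -10.7 dBu.
Stage 2: -10.7 dBu is at or below the 13 dBu threshold — no compression; make-up brings it to -4.7 dBu.
Stage 3: -4.7 dBu is 5.3 dB over -10 dBu; at 3.2:1 that becomes 1.65625 dB over, giving -8.34375 dBu.

-8.34375 dBu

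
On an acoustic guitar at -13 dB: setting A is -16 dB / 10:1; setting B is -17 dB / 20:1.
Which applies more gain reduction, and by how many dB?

B, by 1.1 dB

A: GR = 3 − 3/10 = 2.7 dB.
B: GR = 4 − 4/20 = 3.8 dB.
B applies 1.1 dB more gain reduction.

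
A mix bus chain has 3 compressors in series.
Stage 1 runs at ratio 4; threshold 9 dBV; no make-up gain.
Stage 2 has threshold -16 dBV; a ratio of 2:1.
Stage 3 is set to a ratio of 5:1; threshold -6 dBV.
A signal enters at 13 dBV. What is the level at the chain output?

-5.4 dBV

Stage 1: 13 dBV is 4 dB over 9 dBV; at 4:1 that becomes 1 dB over, giving 10 dBV.
Stage 2: overshoot 26 dB → 26/2 = 13 dB → -3 dBV.
Stage 3: -3 dBV is 3 dB over -6 dBV; at 5:1 that becomes 0.6 dB over, giving -5.4 dBV.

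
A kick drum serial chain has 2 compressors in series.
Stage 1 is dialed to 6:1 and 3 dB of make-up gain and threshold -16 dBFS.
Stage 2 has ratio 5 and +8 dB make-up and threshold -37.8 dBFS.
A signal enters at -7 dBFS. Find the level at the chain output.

-24.54 dBFS

Stage 1: -7 dBFS is 9 dB over -16 dBFS; at 6:1 that becomes 1.5 dB over, giving -14.5 dBFS; +3 dB make-up → -11.5 dBFS.
Stage 2: overshoot 26.3 dB → 26.3/5 = 5.26 dB → -32.54 dBFS; +8 dB make-up → -24.54 dBFS.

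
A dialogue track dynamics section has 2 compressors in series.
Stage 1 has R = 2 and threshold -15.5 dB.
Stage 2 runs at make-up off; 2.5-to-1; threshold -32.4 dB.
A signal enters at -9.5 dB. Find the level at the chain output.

-24.44 dB

Stage 1: overshoot 6 dB → 6/2 = 3 dB → -12.5 dB.
Stage 2: overshoot 19.9 dB → 19.9/2.5 = 7.96 dB → -24.44 dB.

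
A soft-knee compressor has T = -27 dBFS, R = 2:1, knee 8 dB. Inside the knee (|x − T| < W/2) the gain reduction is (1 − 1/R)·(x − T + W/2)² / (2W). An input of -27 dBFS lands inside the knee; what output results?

-27.5 dBFS

x − T + W/2 = -27 − (-27) + 4 = 4.
GR = (1 − 1/2) × 4² / 16 = 0.5 × 16 / 16 = 0.5 dB.
Output = -27 − 0.5 = -27.5 dBFS.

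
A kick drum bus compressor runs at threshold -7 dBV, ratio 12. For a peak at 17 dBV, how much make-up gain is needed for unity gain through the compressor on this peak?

Overshoot 24 dB → 24/12 = 2 dB after compression, so the compressed level is -7 + 2 = -5 dBV.
Make-up = target − compressed = 17 − (-5) = 22 dB.

22 dB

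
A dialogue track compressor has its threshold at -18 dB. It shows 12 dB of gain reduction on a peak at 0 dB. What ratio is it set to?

3:1

Input overshoot = 0 − (-18) = 18 dB.
Output overshoot = 18 − 12 = 6 dB.
Ratio = input overshoot / output overshoot = 18 / 6 = 3.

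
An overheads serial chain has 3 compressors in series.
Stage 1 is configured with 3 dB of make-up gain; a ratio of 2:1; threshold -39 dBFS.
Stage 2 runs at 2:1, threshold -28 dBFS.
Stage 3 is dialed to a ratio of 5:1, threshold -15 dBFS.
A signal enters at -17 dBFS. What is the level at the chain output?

-26.5 dBFS

Stage 1: 22 dB above -39 dBFS, reduced 2:1 to 11 dB above → -28 dBFS; +3 dB make-up → -25 dBFS.
Stage 2: 3 dB above -28 dBFS, reduced 2:1 to 1.5 dB above → -26.5 dBFS.
Stage 3: below threshold (-26.5 ≤ -15); passes unchanged; output -26.5 dBFS.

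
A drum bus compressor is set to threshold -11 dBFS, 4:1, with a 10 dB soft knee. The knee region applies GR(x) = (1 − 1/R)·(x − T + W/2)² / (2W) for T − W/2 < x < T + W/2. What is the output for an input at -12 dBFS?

x − T + W/2 = -12 − (-11) + 5 = 4.
GR = (1 − 1/4) × 4² / 20 = 0.75 × 16 / 20 = 0.6 dB.
Output = -12 − 0.6 = -12.6 dBFS.

-12.6 dBFS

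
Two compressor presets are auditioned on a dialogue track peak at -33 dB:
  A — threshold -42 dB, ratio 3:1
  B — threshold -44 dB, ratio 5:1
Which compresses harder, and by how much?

A: GR = 9 − 9/3 = 6 dB.
B: GR = 11 − 11/5 = 8.8 dB.
B applies 2.8 dB more gain reduction.

B, by 2.8 dB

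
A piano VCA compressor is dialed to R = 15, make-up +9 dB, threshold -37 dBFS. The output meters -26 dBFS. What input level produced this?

-7 dBFS

Before make-up, the level was -26 − 9 = -35 dBFS.
The compressed level sits -35 − (-37) = 2 dB over threshold.
Before 15:1 compression the overshoot was 2 × 15 = 30 dB, so input = -37 + 30 = -7 dBFS.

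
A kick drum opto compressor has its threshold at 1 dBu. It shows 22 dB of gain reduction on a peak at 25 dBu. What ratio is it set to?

12:1

Input overshoot = 25 − 1 = 24 dB.
Output overshoot = 24 − 22 = 2 dB.
Ratio = input overshoot / output overshoot = 24 / 2 = 12.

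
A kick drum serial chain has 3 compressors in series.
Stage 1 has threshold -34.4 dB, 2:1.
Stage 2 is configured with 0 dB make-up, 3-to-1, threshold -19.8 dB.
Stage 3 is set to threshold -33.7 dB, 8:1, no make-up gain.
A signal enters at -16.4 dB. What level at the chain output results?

-32.6625 dB

Stage 1: 18 dB above -34.4 dB, reduced 2:1 to 9 dB above → -25.4 dB.
Stage 2: -25.4 dB is at or below the -19.8 dB threshold — no compression; output -25.4 dB.
Stage 3: 8.3 dB above -33.7 dB, reduced 8:1 to 1.0375 dB above → -32.6625 dB.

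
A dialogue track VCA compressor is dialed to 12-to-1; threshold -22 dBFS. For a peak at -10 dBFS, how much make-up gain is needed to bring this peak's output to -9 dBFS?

12 dB

The peak compresses to -22 + 12/12 = -21 dBFS.
To reach -9 dBFS requires -9 − (-21) = 12 dB of make-up.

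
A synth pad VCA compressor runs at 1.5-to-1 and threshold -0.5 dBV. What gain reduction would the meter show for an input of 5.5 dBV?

Overshoot = 5.5 − (-0.5) = 6 dB.
After 1.5:1 compression the overshoot becomes 6/1.5 = 4 dB.
So the signal is attenuated by 6 − 4 = 2 dB.

2 dB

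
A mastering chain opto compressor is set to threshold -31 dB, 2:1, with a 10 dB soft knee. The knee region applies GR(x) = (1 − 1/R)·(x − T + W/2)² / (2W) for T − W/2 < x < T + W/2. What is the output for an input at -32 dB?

-32.4 dB

x − T + W/2 = -32 − (-31) + 5 = 4.
GR = (1 − 1/2) × 4² / 20 = 0.5 × 16 / 20 = 0.4 dB.
Output = -32 − 0.4 = -32.4 dB.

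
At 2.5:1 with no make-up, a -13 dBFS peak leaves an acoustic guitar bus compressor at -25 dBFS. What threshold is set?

-33 dBFS

Gain reduction = -13 − (-25) = 12 dB; output overshoot = GR / (R − 1) = 12 / 1.5 = 8 dB.
Threshold = output − output overshoot = -25 − 8 = -33 dBFS.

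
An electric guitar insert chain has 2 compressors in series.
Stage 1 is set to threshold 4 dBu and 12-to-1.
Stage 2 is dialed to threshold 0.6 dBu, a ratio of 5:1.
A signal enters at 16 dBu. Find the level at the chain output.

1.48 dBu

Stage 1: 12 dB above 4 dBu, reduced 12:1 to 1 dB above → 5 dBu.
Stage 2: overshoot 4.4 dB → 4.4/5 = 0.88 dB → 1.48 dBu.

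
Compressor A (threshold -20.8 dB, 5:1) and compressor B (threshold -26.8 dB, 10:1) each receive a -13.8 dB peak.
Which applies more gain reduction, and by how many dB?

B, by 6.1 dB

A: overshoot 7 dB → output overshoot 1.4 dB → GR 5.6 dB.
B: overshoot 13 dB → output overshoot 1.3 dB → GR 11.7 dB.
B reduces 6.1 dB more.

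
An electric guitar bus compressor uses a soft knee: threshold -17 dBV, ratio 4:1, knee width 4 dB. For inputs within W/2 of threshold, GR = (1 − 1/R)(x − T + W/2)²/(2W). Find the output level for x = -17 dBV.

x − T + W/2 = -17 − (-17) + 2 = 2.
GR = (1 − 1/4) × 2² / 8 = 0.75 × 4 / 8 = 0.375 dB.
Output = -17 − 0.375 = -17.375 dBV.

-17.375 dBV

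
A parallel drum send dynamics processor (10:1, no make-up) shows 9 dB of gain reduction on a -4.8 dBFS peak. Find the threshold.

-14.8 dBFS

Input is 10 dB above T (since output overshoot × R = input overshoot: (-13.8 − T)·10 = -4.8 − T gives T = -14.8 dBFS).
Check: -14.8 + (-4.8 − (-14.8))/10 = -14.8 + 1 = -13.8 dBFS. ✓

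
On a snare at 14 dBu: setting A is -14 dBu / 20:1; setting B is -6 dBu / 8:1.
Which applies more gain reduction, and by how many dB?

A, by 9.1 dB

A: GR = 28 − 28/20 = 26.6 dB.
B: GR = 20 − 20/8 = 17.5 dB.
Difference: 9.1 dB in favour of A.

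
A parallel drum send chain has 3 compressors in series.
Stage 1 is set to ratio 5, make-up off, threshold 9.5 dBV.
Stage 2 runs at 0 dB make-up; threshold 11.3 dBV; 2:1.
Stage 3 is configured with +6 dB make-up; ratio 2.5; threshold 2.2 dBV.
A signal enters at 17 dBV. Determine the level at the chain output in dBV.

Stage 1: 17 dBV is 7.5 dB over 9.5 dBV; at 5:1 that becomes 1.5 dB over, giving 11 dBV.
Stage 2: 11 dBV is at or below the 11.3 dBV threshold — no compression; output 11 dBV.
Stage 3: 11 dBV is 8.8 dB over 2.2 dBV; at 2.5:1 that becomes 3.52 dB over, giving 5.72 dBV; +6 dB make-up → 11.72 dBV.

11.72 dBV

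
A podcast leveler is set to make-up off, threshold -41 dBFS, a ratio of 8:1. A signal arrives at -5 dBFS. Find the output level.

-36.5 dBFS

The input is 36 dB above the -41 dBFS threshold.
8:1 compression reduces that to 36/8 = 4.5 dB over.
Output = -41 + 4.5 = -36.5 dBFS.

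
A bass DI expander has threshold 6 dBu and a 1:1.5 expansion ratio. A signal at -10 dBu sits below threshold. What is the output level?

-18 dBu

The input is 16 dB below the 6 dBu threshold.
A 1:1.5 expander multiplies undershoot by 1.5: 16 × 1.5 = 24 dB below threshold.
Output = 6 − 24 = -18 dBu.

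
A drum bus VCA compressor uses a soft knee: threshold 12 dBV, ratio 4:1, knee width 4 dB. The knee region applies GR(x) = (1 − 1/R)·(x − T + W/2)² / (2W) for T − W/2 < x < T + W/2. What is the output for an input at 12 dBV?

11.625 dBV

x − T + W/2 = 12 − 12 + 2 = 2.
GR = (1 − 1/4) × 2² / 8 = 0.75 × 4 / 8 = 0.375 dB.
Output = 12 − 0.375 = 11.625 dBV.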